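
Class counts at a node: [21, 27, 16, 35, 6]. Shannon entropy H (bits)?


Probabilities: [21/105, 27/105, 16/105, 35/105, 6/105] ≈ [0.2, 0.2571, 0.1524, 0.3333, 0.0571]
H = -((21/105)·log₂(21/105) + (27/105)·log₂(27/105) + (16/105)·log₂(16/105) + (35/105)·log₂(35/105) + (6/105)·log₂(6/105))
  = 2.1461 bits

2.1461 bits


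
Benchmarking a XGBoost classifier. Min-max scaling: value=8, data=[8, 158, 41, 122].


min=8, max=158
(8-8)/(158-8) = 0/150 = 0.0

0.0


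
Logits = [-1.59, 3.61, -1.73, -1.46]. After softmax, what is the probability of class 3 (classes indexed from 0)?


Exponentials: e^-1.59=0.2039, e^3.61=36.9661, e^-1.73=0.1773, e^-1.46=0.2322
Sum = 37.5795
Softmax = [0.0054, 0.9837, 0.0047, 0.0062]
p[3] = 0.2322/37.5795 = 0.0062

0.0062


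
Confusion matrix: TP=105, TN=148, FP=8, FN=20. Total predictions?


Total = TP + TN + FP + FN
= 105 + 148 + 8 + 20
= 281
(Predicted positive: 113, predicted negative: 168)

281


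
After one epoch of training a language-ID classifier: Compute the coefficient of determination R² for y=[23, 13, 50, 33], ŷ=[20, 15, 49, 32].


ȳ = 29.75
SS_res = Σ(y-ŷ)² = 15
SS_tot = Σ(y-ȳ)² = 746.75
R² = 1 - SS_res/SS_tot = 1 - 0.0201 = 0.9799

0.9799


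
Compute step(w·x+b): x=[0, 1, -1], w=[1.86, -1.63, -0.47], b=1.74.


z = (0)·(1.86) + (1)·(-1.63) + (-1)·(-0.47) + 1.74
  = 0.58
step(z) = 1 (z≥0)

1


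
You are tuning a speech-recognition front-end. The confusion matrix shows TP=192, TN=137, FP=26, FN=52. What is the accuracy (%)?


Accuracy = (TP+TN)/(TP+TN+FP+FN)
= (192+137)/(407)
= 329/407 = 80.84%

80.84%


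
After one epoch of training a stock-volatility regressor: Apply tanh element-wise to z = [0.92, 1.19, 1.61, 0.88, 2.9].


tanh(0.92) = 0.7259
tanh(1.19) = 0.8306
tanh(1.61) = 0.9232
tanh(0.88) = 0.7064
tanh(2.9) = 0.994
result = [0.7259, 0.8306, 0.9232, 0.7064, 0.994]

[0.7259, 0.8306, 0.9232, 0.7064, 0.994]


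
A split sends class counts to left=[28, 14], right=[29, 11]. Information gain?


Parent = [57, 25], H_parent = 0.8872
H_left = 0.9183 (n=42), H_right = 0.8485 (n=40)
H_children = (42/82)·0.9183 + (40/82)·0.8485 = 0.8843
IG = 0.8872 - 0.8843 = 0.0029

0.0029


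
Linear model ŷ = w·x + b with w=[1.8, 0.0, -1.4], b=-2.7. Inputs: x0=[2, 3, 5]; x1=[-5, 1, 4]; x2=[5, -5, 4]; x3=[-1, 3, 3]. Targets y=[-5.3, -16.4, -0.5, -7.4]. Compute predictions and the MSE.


ŷ0 = (1.8)·(2) + (0.0)·(3) + (-1.4)·(5) - 2.7 = -6.1
ŷ1 = (1.8)·(-5) + (0.0)·(1) + (-1.4)·(4) - 2.7 = -17.3
ŷ2 = (1.8)·(5) + (0.0)·(-5) + (-1.4)·(4) - 2.7 = 0.7
ŷ3 = (1.8)·(-1) + (0.0)·(3) + (-1.4)·(3) - 2.7 = -8.7
errors² = [0.64, 0.81, 1.44, 1.69]
MSE = 4.5800/4 = 1.145

1.145


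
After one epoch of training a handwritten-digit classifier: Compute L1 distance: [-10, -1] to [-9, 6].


d = |-10+ 9| + |-1-6|
  = 1 + 7
  = 8

8


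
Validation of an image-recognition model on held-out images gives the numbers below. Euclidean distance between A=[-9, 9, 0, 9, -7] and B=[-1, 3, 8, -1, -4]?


d = √((-9+ 1)² + (9-3)² + (0-8)² + (9+ 1)² + (-7+ 4)²)
  = √(64 + 36 + 64 + 100 + 9)
  = √273 = 16.5227

16.5227


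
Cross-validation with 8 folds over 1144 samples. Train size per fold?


Fold size = 1144/8 = 143
Training per fold = 1144 - 143 = 1001

1001


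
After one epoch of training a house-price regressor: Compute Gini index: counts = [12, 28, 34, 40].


Probabilities: [12/114, 28/114, 34/114, 40/114] ≈ [0.1053, 0.2456, 0.2982, 0.3509]
Σpᵢ² = (144 + 784 + 1156 + 1600)/114² = 3684/12996
Gini = 1 - Σpᵢ² = 1 - 3684/12996 = 0.7165

0.7165


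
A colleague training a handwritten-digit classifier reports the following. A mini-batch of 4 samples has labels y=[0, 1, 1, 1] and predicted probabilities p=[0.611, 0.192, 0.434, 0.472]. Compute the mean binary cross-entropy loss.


L[0] = -ln(1-0.611) = -ln(0.389) = 0.9442
L[1] = -ln(0.192) = 1.6503
L[2] = -ln(0.434) = 0.8347
L[3] = -ln(0.472) = 0.7508
mean = (0.9442 + 1.6503 + 0.8347 + 0.7508)/4 = 1.045

1.045


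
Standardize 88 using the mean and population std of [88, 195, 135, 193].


μ = 152.75, σ = 44.4768
z = (88 - 152.75)/44.4768 = -1.4558

-1.4558


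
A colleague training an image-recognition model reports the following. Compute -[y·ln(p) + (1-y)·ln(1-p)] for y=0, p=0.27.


BCE = -[y·ln(p) + (1-y)·ln(1-p)]
= -0 - 1·ln(1-0.27)
= -ln(0.73) = 0.3147

0.3147


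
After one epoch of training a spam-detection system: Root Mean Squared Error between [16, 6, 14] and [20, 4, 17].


MSE = 29/3 = 9.6667
RMSE = √(29/3) = 3.1091

3.1091


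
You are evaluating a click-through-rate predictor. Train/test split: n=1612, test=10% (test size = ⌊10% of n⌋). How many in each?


Test = ⌊1612·10/100⌋ = 161
Train = 1612 - 161 = 1451

Train: 1451, Test: 161


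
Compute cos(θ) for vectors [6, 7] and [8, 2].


A·B = 6·8 + 7·2 = 62
‖A‖ = √85 = 9.2195, ‖B‖ = √68 = 8.2462
cos = 62/(√85·√68) = 62/√5780 = 0.8155

0.8155


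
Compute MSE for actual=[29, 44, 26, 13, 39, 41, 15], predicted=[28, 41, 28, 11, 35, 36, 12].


Squared errors: (29-28)²=1, (44-41)²=9, (26-28)²=4, (13-11)²=4, (39-35)²=16, (41-36)²=25, (15-12)²=9
Sum = 68
MSE = 68/7 = 68/7

68/7


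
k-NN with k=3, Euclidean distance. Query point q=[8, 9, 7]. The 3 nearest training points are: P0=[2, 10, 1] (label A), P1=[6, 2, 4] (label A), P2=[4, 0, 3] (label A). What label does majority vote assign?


d(q,P0) = 8.544  (label A)
d(q,P1) = 7.874  (label A)
d(q,P2) = 10.6301  (label A)
Votes: A=3, B=0
Majority → A

A


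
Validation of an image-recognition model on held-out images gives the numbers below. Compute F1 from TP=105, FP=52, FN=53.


Precision = 105/157 = 0.6688
Recall = 105/158 = 0.6646
F1 = 2·P·R/(P+R) = 2·TP/(2·TP+FP+FN) = 210/(210+52+53) = 210/315 = 0.6667

0.6667


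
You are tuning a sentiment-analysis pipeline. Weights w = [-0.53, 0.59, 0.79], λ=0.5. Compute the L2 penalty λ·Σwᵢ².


‖w‖₂² = (-0.53)² + (0.59)² + (0.79)²
     = 0.2809 + 0.3481 + 0.6241
     = 1.2531
λ·‖w‖₂² = 0.5·1.2531 = 0.62655

0.62655


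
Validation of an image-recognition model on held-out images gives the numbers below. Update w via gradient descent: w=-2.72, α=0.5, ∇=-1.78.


w_new = w - α·∇
= -2.72 - 0.5·-1.78
= -2.72 + 0.89
= -1.83

-1.83


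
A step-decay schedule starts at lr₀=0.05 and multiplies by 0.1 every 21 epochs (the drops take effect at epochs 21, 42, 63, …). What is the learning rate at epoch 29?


n_drops = ⌊29/21⌋ = 1
lr = 0.05·0.1^1 = 0.05·0.1 = 0.005

0.005


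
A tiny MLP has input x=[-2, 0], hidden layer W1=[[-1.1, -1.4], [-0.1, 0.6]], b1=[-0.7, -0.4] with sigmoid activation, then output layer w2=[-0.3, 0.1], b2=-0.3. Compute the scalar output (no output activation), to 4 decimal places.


z1[0] = (-1.1)·(-2) + (-1.4)·(0) - 0.7 = 1.5
z1[1] = (-0.1)·(-2) + (0.6)·(0) - 0.4 = -0.2
h = sigmoid(z1) = [0.8176, 0.4502]
output = (-0.3)·(0.8176) + (0.1)·(0.4502) - 0.3 = -0.5003

-0.5003


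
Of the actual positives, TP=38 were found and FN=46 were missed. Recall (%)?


Recall = TP/(TP+FN)
= 38/(38+46)
= 38/84 = 45.24%

45.24%


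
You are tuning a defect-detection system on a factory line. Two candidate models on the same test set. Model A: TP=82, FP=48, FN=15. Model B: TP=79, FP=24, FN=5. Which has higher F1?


Model A: P=82/130=0.6308, R=82/97=0.8454, F1=2PR/(P+R)=2TP/(2TP+FP+FN)=164/227=0.7225
Model B: P=79/103=0.767, R=79/84=0.9405, F1=2PR/(P+R)=2TP/(2TP+FP+FN)=158/187=0.8449
0.7225 < 0.8449 → Model B

Model B


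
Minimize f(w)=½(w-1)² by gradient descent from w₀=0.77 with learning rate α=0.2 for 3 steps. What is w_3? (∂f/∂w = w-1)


step 1: grad = 0.77-1 = -0.23; w = 0.77 - 0.2·(-0.23) = 0.816
step 2: grad = 0.816-1 = -0.184; w = 0.816 - 0.2·(-0.184) = 0.8528
step 3: grad = 0.8528-1 = -0.1472; w = 0.8528 - 0.2·(-0.1472) = 0.88224

0.88224


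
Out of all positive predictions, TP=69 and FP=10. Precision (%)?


Precision = TP/(TP+FP)
= 69/(69+10)
= 69/79 = 87.34%

87.34%


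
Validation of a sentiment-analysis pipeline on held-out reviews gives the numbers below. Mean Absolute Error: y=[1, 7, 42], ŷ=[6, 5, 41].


Absolute errors: |1-6|=5, |7-5|=2, |42-41|=1
Sum = 8
MAE = 8/3 = 8/3

8/3


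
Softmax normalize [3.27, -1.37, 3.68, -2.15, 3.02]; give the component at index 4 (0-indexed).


Exponentials: e^3.27=26.3113, e^-1.37=0.2541, e^3.68=39.6464, e^-2.15=0.1165, e^3.02=20.4913
Sum = 86.8196
Softmax = [0.3031, 0.0029, 0.4567, 0.0013, 0.236]
p[4] = 20.4913/86.8196 = 0.236

0.236


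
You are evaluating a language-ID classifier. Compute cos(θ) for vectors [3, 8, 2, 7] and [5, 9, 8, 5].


A·B = 3·5 + 8·9 + 2·8 + 7·5 = 138
‖A‖ = √126 = 11.225, ‖B‖ = √195 = 13.9642
cos = 138/(√126·√195) = 138/√24570 = 0.8804

0.8804


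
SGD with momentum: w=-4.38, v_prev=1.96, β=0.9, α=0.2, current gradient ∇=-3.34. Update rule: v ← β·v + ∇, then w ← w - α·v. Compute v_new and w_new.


v_new = 0.9·1.96 - 3.34 = 1.764 - 3.34 = -1.576
w_new = -4.38 - 0.2·-1.576 = -4.38 + 0.3152 = -4.0648

v_new=-1.576, w_new=-4.0648


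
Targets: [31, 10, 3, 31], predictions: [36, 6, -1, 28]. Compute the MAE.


Absolute errors: |31-36|=5, |10-6|=4, |3+ 1|=4, |31-28|=3
Sum = 16
MAE = 16/4 = 4

4


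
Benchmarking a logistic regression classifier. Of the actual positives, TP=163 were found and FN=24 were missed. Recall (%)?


Recall = TP/(TP+FN)
= 163/(163+24)
= 163/187 = 87.17%

87.17%


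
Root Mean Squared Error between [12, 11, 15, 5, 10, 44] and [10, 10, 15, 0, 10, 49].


MSE = 55/6 = 9.1667
RMSE = √(55/6) = 3.0277

3.0277


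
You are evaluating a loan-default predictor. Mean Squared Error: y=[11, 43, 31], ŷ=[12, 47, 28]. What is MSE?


Squared errors: (11-12)²=1, (43-47)²=16, (31-28)²=9
Sum = 26
MSE = 26/3 = 26/3

26/3


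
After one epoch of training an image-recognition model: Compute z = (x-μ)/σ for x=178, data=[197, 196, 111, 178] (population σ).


μ = 170.5, σ = 35.1746
z = (178 - 170.5)/35.1746 = 0.2132

0.2132


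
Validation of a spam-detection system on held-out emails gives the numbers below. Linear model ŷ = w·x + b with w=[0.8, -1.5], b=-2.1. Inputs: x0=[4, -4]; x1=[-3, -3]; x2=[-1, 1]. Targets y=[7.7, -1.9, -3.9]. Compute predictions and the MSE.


ŷ0 = (0.8)·(4) + (-1.5)·(-4) - 2.1 = 7.1
ŷ1 = (0.8)·(-3) + (-1.5)·(-3) - 2.1 = -0.0
ŷ2 = (0.8)·(-1) + (-1.5)·(1) - 2.1 = -4.4
errors² = [0.36, 3.61, 0.25]
MSE = 4.2200/3 = 1.4067

1.4067


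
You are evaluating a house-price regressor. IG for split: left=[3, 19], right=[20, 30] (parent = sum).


Parent = [23, 49], H_parent = 0.9038
H_left = 0.5746 (n=22), H_right = 0.971 (n=50)
H_children = (22/72)·0.5746 + (50/72)·0.971 = 0.8499
IG = 0.9038 - 0.8499 = 0.0539

0.0539


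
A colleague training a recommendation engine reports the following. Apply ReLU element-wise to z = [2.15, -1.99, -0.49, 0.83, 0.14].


ReLU(2.15) = max(0, 2.15) = 2.15
ReLU(-1.99) = max(0, -1.99) = 0.0
ReLU(-0.49) = max(0, -0.49) = 0.0
ReLU(0.83) = max(0, 0.83) = 0.83
ReLU(0.14) = max(0, 0.14) = 0.14
result = [2.15, 0.0, 0.0, 0.83, 0.14]

[2.15, 0.0, 0.0, 0.83, 0.14]


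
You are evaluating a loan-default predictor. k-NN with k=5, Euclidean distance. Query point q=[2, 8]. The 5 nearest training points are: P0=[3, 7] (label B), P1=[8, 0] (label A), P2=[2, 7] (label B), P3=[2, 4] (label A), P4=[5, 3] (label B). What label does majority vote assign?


d(q,P0) = 1.4142  (label B)
d(q,P1) = 10.0  (label A)
d(q,P2) = 1.0  (label B)
d(q,P3) = 4.0  (label A)
d(q,P4) = 5.831  (label B)
Votes: A=2, B=3
Majority → B

B


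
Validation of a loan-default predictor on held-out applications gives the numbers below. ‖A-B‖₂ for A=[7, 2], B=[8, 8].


d = √((7-8)² + (2-8)²)
  = √(1 + 36)
  = √37 = 6.0828

6.0828


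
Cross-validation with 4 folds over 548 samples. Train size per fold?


Fold size = 548/4 = 137
Training per fold = 548 - 137 = 411

411


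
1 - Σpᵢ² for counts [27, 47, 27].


Probabilities: [27/101, 47/101, 27/101] ≈ [0.2673, 0.4653, 0.2673]
Σpᵢ² = (729 + 2209 + 729)/101² = 3667/10201
Gini = 1 - Σpᵢ² = 1 - 3667/10201 = 0.6405

0.6405


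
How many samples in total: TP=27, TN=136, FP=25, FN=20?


Total = TP + TN + FP + FN
= 27 + 136 + 25 + 20
= 208
(Predicted positive: 52, predicted negative: 156)

208


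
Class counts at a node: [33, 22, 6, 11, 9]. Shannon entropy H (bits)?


Probabilities: [33/81, 22/81, 6/81, 11/81, 9/81] ≈ [0.4074, 0.2716, 0.0741, 0.1358, 0.1111]
H = -((33/81)·log₂(33/81) + (22/81)·log₂(22/81) + (6/81)·log₂(6/81) + (11/81)·log₂(11/81) + (9/81)·log₂(9/81))
  = 2.06 bits

2.06 bits


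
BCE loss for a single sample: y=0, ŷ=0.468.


BCE = -[y·ln(p) + (1-y)·ln(1-p)]
= -0 - 1·ln(1-0.468)
= -ln(0.532) = 0.6311

0.6311


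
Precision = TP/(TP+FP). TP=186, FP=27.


Precision = TP/(TP+FP)
= 186/(186+27)
= 186/213 = 87.32%

87.32%


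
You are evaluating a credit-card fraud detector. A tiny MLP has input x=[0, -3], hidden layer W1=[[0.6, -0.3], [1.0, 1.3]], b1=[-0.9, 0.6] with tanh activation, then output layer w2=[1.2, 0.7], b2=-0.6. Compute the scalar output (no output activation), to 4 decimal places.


z1[0] = (0.6)·(0) + (-0.3)·(-3) - 0.9 = 0.0
z1[1] = (1.0)·(0) + (1.3)·(-3) + 0.6 = -3.3
h = tanh(z1) = [0.0, -0.9973]
output = (1.2)·(0.0) + (0.7)·(-0.9973) - 0.6 = -1.2981

-1.2981


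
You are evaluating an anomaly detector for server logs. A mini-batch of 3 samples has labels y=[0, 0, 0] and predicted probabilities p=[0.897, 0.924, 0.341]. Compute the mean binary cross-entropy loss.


L[0] = -ln(1-0.897) = -ln(0.103) = 2.273
L[1] = -ln(1-0.924) = -ln(0.076) = 2.577
L[2] = -ln(1-0.341) = -ln(0.659) = 0.417
mean = (2.273 + 2.577 + 0.417)/3 = 1.7557

1.7557


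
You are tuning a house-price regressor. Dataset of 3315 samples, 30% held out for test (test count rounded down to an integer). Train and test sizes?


Test = ⌊3315·30/100⌋ = 994
Train = 3315 - 994 = 2321

Train: 2321, Test: 994


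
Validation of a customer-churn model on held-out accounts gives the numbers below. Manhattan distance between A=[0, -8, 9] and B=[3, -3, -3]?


d = |0-3| + |-8+ 3| + |9+ 3|
  = 3 + 5 + 12
  = 20

20


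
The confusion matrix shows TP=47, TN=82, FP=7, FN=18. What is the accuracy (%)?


Accuracy = (TP+TN)/(TP+TN+FP+FN)
= (47+82)/(154)
= 129/154 = 83.77%

83.77%


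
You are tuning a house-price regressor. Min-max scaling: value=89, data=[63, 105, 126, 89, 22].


min=22, max=126
(89-22)/(126-22) = 67/104 = 0.6442

0.6442


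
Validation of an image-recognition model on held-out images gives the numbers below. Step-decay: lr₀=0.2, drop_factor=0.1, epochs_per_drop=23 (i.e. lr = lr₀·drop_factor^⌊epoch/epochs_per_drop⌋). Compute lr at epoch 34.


n_drops = ⌊34/23⌋ = 1
lr = 0.2·0.1^1 = 0.2·0.1 = 0.02

0.02


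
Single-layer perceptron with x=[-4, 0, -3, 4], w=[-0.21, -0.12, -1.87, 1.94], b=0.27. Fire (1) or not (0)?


z = (-4)·(-0.21) + (0)·(-0.12) + (-3)·(-1.87) + (4)·(1.94) + 0.27
  = 14.48
step(z) = 1 (z≥0)

1


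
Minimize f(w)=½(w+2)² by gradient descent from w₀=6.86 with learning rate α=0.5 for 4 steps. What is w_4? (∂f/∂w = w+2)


step 1: grad = 6.86+2 = 8.86; w = 6.86 - 0.5·(8.86) = 2.43
step 2: grad = 2.43+2 = 4.43; w = 2.43 - 0.5·(4.43) = 0.215
step 3: grad = 0.215+2 = 2.215; w = 0.215 - 0.5·(2.215) = -0.8925
step 4: grad = -0.8925+2 = 1.1075; w = -0.8925 - 0.5·(1.1075) = -1.44625

-1.44625


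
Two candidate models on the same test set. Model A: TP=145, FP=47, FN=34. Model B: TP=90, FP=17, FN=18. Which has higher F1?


Model A: P=145/192=0.7552, R=145/179=0.8101, F1=2PR/(P+R)=2TP/(2TP+FP+FN)=290/371=0.7817
Model B: P=90/107=0.8411, R=90/108=0.8333, F1=2PR/(P+R)=2TP/(2TP+FP+FN)=180/215=0.8372
0.7817 < 0.8372 → Model B

Model B


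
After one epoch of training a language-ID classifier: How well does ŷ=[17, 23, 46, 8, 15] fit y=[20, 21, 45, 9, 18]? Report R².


ȳ = 22.6
SS_res = Σ(y-ŷ)² = 24
SS_tot = Σ(y-ȳ)² = 717.2
R² = 1 - SS_res/SS_tot = 1 - 0.0335 = 0.9665

0.9665


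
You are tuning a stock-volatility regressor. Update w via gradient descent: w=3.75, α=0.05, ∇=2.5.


w_new = w - α·∇
= 3.75 - 0.05·2.5
= 3.75 - 0.125
= 3.625

3.625


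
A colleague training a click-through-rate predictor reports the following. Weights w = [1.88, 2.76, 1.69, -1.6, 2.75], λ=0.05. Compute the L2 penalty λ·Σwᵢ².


‖w‖₂² = (1.88)² + (2.76)² + (1.69)² + (-1.6)² + (2.75)²
     = 3.5344 + 7.6176 + 2.8561 + 2.56 + 7.5625
     = 24.1306
λ·‖w‖₂² = 0.05·24.1306 = 1.20653

1.20653


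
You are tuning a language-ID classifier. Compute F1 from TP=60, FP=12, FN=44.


Precision = 60/72 = 0.8333
Recall = 60/104 = 0.5769
F1 = 2·P·R/(P+R) = 2·TP/(2·TP+FP+FN) = 120/(120+12+44) = 120/176 = 0.6818

0.6818


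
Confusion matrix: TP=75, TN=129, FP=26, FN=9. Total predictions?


Total = TP + TN + FP + FN
= 75 + 129 + 26 + 9
= 239
(Predicted positive: 101, predicted negative: 138)

239


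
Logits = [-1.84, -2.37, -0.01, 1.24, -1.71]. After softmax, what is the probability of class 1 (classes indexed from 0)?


Exponentials: e^-1.84=0.1588, e^-2.37=0.0935, e^-0.01=0.99, e^1.24=3.4556, e^-1.71=0.1809
Sum = 4.8788
Softmax = [0.0326, 0.0192, 0.2029, 0.7083, 0.0371]
p[1] = 0.0935/4.8788 = 0.0192

0.0192


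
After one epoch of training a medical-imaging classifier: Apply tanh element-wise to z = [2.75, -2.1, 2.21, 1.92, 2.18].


tanh(2.75) = 0.9919
tanh(-2.1) = -0.9705
tanh(2.21) = 0.9762
tanh(1.92) = 0.9579
tanh(2.18) = 0.9748
result = [0.9919, -0.9705, 0.9762, 0.9579, 0.9748]

[0.9919, -0.9705, 0.9762, 0.9579, 0.9748]


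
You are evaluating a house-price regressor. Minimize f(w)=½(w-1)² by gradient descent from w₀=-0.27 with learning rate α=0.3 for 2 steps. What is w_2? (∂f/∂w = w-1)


step 1: grad = -0.27-1 = -1.27; w = -0.27 - 0.3·(-1.27) = 0.111
step 2: grad = 0.111-1 = -0.889; w = 0.111 - 0.3·(-0.889) = 0.3777

0.3777


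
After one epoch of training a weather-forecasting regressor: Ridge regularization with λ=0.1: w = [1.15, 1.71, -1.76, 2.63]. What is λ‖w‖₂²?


‖w‖₂² = (1.15)² + (1.71)² + (-1.76)² + (2.63)²
     = 1.3225 + 2.9241 + 3.0976 + 6.9169
     = 14.2611
λ·‖w‖₂² = 0.1·14.2611 = 1.42611

1.42611


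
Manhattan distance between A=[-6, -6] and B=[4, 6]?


d = |-6-4| + |-6-6|
  = 10 + 12
  = 22

22


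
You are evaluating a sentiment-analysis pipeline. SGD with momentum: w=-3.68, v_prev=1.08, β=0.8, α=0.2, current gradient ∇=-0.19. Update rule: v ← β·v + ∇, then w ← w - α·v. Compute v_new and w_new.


v_new = 0.8·1.08 - 0.19 = 0.864 - 0.19 = 0.674
w_new = -3.68 - 0.2·0.674 = -3.68 - 0.1348 = -3.8148

v_new=0.674, w_new=-3.8148


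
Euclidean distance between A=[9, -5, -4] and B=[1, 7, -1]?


d = √((9-1)² + (-5-7)² + (-4+ 1)²)
  = √(64 + 144 + 9)
  = √217 = 14.7309

14.7309


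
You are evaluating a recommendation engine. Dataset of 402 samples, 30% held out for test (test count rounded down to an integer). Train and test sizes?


Test = ⌊402·30/100⌋ = 120
Train = 402 - 120 = 282

Train: 282, Test: 120


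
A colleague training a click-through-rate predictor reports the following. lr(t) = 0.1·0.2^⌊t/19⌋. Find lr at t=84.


n_drops = ⌊84/19⌋ = 4
lr = 0.1·0.2^4 = 0.1·0.0016 = 0.00016

0.00016


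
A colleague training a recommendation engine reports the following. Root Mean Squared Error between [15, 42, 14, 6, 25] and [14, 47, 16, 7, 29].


MSE = 47/5 = 9.4
RMSE = √(47/5) = 3.0659

3.0659


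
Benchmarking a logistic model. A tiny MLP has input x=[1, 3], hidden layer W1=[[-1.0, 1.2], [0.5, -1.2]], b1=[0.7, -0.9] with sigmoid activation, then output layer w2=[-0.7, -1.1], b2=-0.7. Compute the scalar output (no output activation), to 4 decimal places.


z1[0] = (-1.0)·(1) + (1.2)·(3) + 0.7 = 3.3
z1[1] = (0.5)·(1) + (-1.2)·(3) - 0.9 = -4.0
h = sigmoid(z1) = [0.9644, 0.018]
output = (-0.7)·(0.9644) + (-1.1)·(0.018) - 0.7 = -1.3949

-1.3949


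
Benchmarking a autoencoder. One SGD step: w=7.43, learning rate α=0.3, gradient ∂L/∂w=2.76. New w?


w_new = w - α·∇
= 7.43 - 0.3·2.76
= 7.43 - 0.828
= 6.602

6.602


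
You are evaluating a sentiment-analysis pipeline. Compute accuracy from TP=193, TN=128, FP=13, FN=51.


Accuracy = (TP+TN)/(TP+TN+FP+FN)
= (193+128)/(385)
= 321/385 = 83.38%

83.38%


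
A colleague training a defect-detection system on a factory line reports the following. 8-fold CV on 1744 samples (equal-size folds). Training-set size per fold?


Fold size = 1744/8 = 218
Training per fold = 1744 - 218 = 1526

1526


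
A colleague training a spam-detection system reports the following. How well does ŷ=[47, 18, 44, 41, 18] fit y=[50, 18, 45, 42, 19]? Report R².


ȳ = 34.8
SS_res = Σ(y-ŷ)² = 12
SS_tot = Σ(y-ȳ)² = 918.8
R² = 1 - SS_res/SS_tot = 1 - 0.0131 = 0.9869

0.9869


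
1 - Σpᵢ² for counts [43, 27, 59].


Probabilities: [43/129, 27/129, 59/129] ≈ [0.3333, 0.2093, 0.4574]
Σpᵢ² = (1849 + 729 + 3481)/129² = 6059/16641
Gini = 1 - Σpᵢ² = 1 - 6059/16641 = 0.6359

0.6359


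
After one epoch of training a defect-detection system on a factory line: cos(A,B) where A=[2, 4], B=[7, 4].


A·B = 2·7 + 4·4 = 30
‖A‖ = √20 = 4.4721, ‖B‖ = √65 = 8.0623
cos = 30/(√20·√65) = 30/√1300 = 0.8321

0.8321


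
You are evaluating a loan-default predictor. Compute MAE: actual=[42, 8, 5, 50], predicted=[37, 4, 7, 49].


Absolute errors: |42-37|=5, |8-4|=4, |5-7|=2, |50-49|=1
Sum = 12
MAE = 12/4 = 3

3


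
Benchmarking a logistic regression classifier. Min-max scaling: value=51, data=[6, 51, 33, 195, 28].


min=6, max=195
(51-6)/(195-6) = 45/189 = 0.2381

0.2381


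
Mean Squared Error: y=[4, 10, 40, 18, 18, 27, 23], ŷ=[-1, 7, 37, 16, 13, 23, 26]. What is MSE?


Squared errors: (4+ 1)²=25, (10-7)²=9, (40-37)²=9, (18-16)²=4, (18-13)²=25, (27-23)²=16, (23-26)²=9
Sum = 97
MSE = 97/7 = 97/7

97/7


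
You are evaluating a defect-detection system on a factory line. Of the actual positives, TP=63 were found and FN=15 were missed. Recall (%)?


Recall = TP/(TP+FN)
= 63/(63+15)
= 63/78 = 80.77%

80.77%


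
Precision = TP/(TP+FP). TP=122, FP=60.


Precision = TP/(TP+FP)
= 122/(122+60)
= 122/182 = 67.03%

67.03%


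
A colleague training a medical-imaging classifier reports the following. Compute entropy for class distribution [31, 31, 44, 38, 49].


Probabilities: [31/193, 31/193, 44/193, 38/193, 49/193] ≈ [0.1606, 0.1606, 0.228, 0.1969, 0.2539]
H = -((31/193)·log₂(31/193) + (31/193)·log₂(31/193) + (44/193)·log₂(44/193) + (38/193)·log₂(38/193) + (49/193)·log₂(49/193))
  = 2.2975 bits

2.2975 bits


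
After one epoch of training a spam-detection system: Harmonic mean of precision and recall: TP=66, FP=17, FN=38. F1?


Precision = 66/83 = 0.7952
Recall = 66/104 = 0.6346
F1 = 2·P·R/(P+R) = 2·TP/(2·TP+FP+FN) = 132/(132+17+38) = 132/187 = 0.7059

0.7059


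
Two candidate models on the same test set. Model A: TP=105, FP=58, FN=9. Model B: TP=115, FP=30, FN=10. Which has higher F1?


Model A: P=105/163=0.6442, R=105/114=0.9211, F1=2PR/(P+R)=2TP/(2TP+FP+FN)=210/277=0.7581
Model B: P=115/145=0.7931, R=115/125=0.92, F1=2PR/(P+R)=2TP/(2TP+FP+FN)=230/270=0.8519
0.7581 < 0.8519 → Model B

Model B


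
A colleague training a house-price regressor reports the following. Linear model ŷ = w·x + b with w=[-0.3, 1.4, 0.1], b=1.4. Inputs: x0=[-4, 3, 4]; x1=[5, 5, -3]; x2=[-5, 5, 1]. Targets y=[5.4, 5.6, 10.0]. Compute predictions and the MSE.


ŷ0 = (-0.3)·(-4) + (1.4)·(3) + (0.1)·(4) + 1.4 = 7.2
ŷ1 = (-0.3)·(5) + (1.4)·(5) + (0.1)·(-3) + 1.4 = 6.6
ŷ2 = (-0.3)·(-5) + (1.4)·(5) + (0.1)·(1) + 1.4 = 10.0
errors² = [3.24, 1.0, 0.0]
MSE = 4.2400/3 = 1.4133

1.4133


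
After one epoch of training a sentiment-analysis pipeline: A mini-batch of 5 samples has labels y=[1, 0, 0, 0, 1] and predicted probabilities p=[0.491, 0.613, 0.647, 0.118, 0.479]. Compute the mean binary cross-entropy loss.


L[0] = -ln(0.491) = 0.7113
L[1] = -ln(1-0.613) = -ln(0.387) = 0.9493
L[2] = -ln(1-0.647) = -ln(0.353) = 1.0413
L[3] = -ln(1-0.118) = -ln(0.882) = 0.1256
L[4] = -ln(0.479) = 0.7361
mean = (0.7113 + 0.9493 + 1.0413 + 0.1256 + 0.7361)/5 = 0.7127

0.7127


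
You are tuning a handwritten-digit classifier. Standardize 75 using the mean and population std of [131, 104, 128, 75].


μ = 109.5, σ = 22.5
z = (75 - 109.5)/22.5 = -1.5333

-1.5333


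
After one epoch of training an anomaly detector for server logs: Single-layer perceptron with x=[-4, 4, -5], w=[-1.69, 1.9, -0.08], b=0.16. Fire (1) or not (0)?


z = (-4)·(-1.69) + (4)·(1.9) + (-5)·(-0.08) + 0.16
  = 14.92
step(z) = 1 (z≥0)

1


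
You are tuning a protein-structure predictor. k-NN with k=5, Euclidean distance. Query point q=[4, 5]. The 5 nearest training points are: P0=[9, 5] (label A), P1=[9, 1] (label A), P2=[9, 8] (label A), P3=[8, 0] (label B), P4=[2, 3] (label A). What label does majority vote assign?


d(q,P0) = 5.0  (label A)
d(q,P1) = 6.4031  (label A)
d(q,P2) = 5.831  (label A)
d(q,P3) = 6.4031  (label B)
d(q,P4) = 2.8284  (label A)
Votes: A=4, B=1
Majority → A

A


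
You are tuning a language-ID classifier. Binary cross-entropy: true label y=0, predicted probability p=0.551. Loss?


BCE = -[y·ln(p) + (1-y)·ln(1-p)]
= -0 - 1·ln(1-0.551)
= -ln(0.449) = 0.8007

0.8007


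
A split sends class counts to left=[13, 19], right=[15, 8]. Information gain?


Parent = [28, 27], H_parent = 0.9998
H_left = 0.9745 (n=32), H_right = 0.9321 (n=23)
H_children = (32/55)·0.9745 + (23/55)·0.9321 = 0.9568
IG = 0.9998 - 0.9568 = 0.043

0.043


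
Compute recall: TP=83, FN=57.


Recall = TP/(TP+FN)
= 83/(83+57)
= 83/140 = 59.29%

59.29%


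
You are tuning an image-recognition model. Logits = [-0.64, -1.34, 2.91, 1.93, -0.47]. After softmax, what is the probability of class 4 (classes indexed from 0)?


Exponentials: e^-0.64=0.5273, e^-1.34=0.2618, e^2.91=18.3568, e^1.93=6.8895, e^-0.47=0.625
Sum = 26.6604
Softmax = [0.0198, 0.0098, 0.6885, 0.2584, 0.0234]
p[4] = 0.625/26.6604 = 0.0234

0.0234


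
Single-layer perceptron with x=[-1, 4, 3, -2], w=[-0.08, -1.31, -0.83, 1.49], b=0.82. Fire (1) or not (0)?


z = (-1)·(-0.08) + (4)·(-1.31) + (3)·(-0.83) + (-2)·(1.49) + 0.82
  = -9.81
step(z) = 0 (z<0)

0


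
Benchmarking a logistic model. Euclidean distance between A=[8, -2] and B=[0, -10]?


d = √((8-0)² + (-2+ 10)²)
  = √(64 + 64)
  = √128 = 11.3137

11.3137


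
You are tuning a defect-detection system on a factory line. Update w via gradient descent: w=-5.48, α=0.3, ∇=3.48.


w_new = w - α·∇
= -5.48 - 0.3·3.48
= -5.48 - 1.044
= -6.524

-6.524


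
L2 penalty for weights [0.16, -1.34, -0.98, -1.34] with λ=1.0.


‖w‖₂² = (0.16)² + (-1.34)² + (-0.98)² + (-1.34)²
     = 0.0256 + 1.7956 + 0.9604 + 1.7956
     = 4.5772
λ·‖w‖₂² = 1.0·4.5772 = 4.5772

4.5772


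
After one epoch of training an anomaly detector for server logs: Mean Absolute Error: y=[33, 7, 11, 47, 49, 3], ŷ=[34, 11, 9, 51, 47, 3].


Absolute errors: |33-34|=1, |7-11|=4, |11-9|=2, |47-51|=4, |49-47|=2, |3-3|=0
Sum = 13
MAE = 13/6 = 13/6

13/6


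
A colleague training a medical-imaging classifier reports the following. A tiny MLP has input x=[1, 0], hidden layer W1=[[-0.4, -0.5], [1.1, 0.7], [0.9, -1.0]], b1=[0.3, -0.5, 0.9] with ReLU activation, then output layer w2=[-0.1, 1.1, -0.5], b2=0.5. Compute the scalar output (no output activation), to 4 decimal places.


z1[0] = (-0.4)·(1) + (-0.5)·(0) + 0.3 = -0.1
z1[1] = (1.1)·(1) + (0.7)·(0) - 0.5 = 0.6
z1[2] = (0.9)·(1) + (-1.0)·(0) + 0.9 = 1.8
h = ReLU(z1) = [0.0, 0.6, 1.8]
output = (-0.1)·(0.0) + (1.1)·(0.6) + (-0.5)·(1.8) + 0.5 = 0.26

0.26


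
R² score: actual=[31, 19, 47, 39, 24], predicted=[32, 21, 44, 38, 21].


ȳ = 32
SS_res = Σ(y-ŷ)² = 24
SS_tot = Σ(y-ȳ)² = 508
R² = 1 - SS_res/SS_tot = 1 - 0.0472 = 0.9528

0.9528


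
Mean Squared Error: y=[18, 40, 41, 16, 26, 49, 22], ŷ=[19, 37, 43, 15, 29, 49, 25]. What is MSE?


Squared errors: (18-19)²=1, (40-37)²=9, (41-43)²=4, (16-15)²=1, (26-29)²=9, (49-49)²=0, (22-25)²=9
Sum = 33
MSE = 33/7 = 33/7

33/7


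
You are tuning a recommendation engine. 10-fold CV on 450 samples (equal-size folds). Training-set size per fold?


Fold size = 450/10 = 45
Training per fold = 450 - 45 = 405

405


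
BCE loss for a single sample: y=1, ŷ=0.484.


BCE = -[y·ln(p) + (1-y)·ln(1-p)]
= -1·ln(0.484) - 0
= -ln(0.484) = 0.7257

0.7257


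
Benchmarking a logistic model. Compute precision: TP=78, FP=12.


Precision = TP/(TP+FP)
= 78/(78+12)
= 78/90 = 86.67%

86.67%


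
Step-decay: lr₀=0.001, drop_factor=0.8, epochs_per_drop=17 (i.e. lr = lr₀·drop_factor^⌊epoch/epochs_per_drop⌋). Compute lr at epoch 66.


n_drops = ⌊66/17⌋ = 3
lr = 0.001·0.8^3 = 0.001·0.512 = 0.000512

0.000512


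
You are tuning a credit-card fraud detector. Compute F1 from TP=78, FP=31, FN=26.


Precision = 78/109 = 0.7156
Recall = 78/104 = 0.75
F1 = 2·P·R/(P+R) = 2·TP/(2·TP+FP+FN) = 156/(156+31+26) = 156/213 = 0.7324

0.7324


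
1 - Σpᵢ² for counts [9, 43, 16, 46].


Probabilities: [9/114, 43/114, 16/114, 46/114] ≈ [0.0789, 0.3772, 0.1404, 0.4035]
Σpᵢ² = (81 + 1849 + 256 + 2116)/114² = 4302/12996
Gini = 1 - Σpᵢ² = 1 - 4302/12996 = 0.669

0.669


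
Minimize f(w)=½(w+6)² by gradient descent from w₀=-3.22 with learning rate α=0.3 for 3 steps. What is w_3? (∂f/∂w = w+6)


step 1: grad = -3.22+6 = 2.78; w = -3.22 - 0.3·(2.78) = -4.054
step 2: grad = -4.054+6 = 1.946; w = -4.054 - 0.3·(1.946) = -4.6378
step 3: grad = -4.6378+6 = 1.3622; w = -4.6378 - 0.3·(1.3622) = -5.04646

-5.04646


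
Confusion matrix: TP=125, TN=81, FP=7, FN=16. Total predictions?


Total = TP + TN + FP + FN
= 125 + 81 + 7 + 16
= 229
(Predicted positive: 132, predicted negative: 97)

229


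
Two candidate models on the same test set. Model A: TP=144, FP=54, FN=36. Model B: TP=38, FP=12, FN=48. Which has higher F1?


Model A: P=144/198=0.7273, R=144/180=0.8, F1=2PR/(P+R)=2TP/(2TP+FP+FN)=288/378=0.7619
Model B: P=38/50=0.76, R=38/86=0.4419, F1=2PR/(P+R)=2TP/(2TP+FP+FN)=76/136=0.5588
0.7619 > 0.5588 → Model A

Model A


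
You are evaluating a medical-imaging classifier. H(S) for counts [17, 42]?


Probabilities: [17/59, 42/59] ≈ [0.2881, 0.7119]
H = -((17/59)·log₂(17/59) + (42/59)·log₂(42/59))
  = 0.8663 bits

0.8663 bits


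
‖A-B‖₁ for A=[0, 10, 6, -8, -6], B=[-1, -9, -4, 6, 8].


d = |0+ 1| + |10+ 9| + |6+ 4| + |-8-6| + |-6-8|
  = 1 + 19 + 10 + 14 + 14
  = 58

58


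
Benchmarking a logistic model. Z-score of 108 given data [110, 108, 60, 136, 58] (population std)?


μ = 94.4, σ = 30.5523
z = (108 - 94.4)/30.5523 = 0.4451

0.4451


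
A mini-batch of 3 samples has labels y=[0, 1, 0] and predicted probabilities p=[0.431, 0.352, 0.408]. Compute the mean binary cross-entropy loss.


L[0] = -ln(1-0.431) = -ln(0.569) = 0.5639
L[1] = -ln(0.352) = 1.0441
L[2] = -ln(1-0.408) = -ln(0.592) = 0.5242
mean = (0.5639 + 1.0441 + 0.5242)/3 = 0.7107

0.7107


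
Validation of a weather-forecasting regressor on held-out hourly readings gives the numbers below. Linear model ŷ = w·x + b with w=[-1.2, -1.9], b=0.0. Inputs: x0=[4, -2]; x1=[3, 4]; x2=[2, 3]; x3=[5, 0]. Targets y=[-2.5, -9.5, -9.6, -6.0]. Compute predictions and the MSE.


ŷ0 = (-1.2)·(4) + (-1.9)·(-2) + 0.0 = -1.0
ŷ1 = (-1.2)·(3) + (-1.9)·(4) + 0.0 = -11.2
ŷ2 = (-1.2)·(2) + (-1.9)·(3) + 0.0 = -8.1
ŷ3 = (-1.2)·(5) + (-1.9)·(0) + 0.0 = -6.0
errors² = [2.25, 2.89, 2.25, 0.0]
MSE = 7.3900/4 = 1.8475

1.8475


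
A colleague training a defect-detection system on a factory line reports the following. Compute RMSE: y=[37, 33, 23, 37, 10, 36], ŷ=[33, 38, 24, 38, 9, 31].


MSE = 69/6 = 11.5
RMSE = √(69/6) = 3.3912

3.3912


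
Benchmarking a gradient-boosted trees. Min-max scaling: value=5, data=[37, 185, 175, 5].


min=5, max=185
(5-5)/(185-5) = 0/180 = 0.0

0.0


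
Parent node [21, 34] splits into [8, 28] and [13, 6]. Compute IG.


Parent = [21, 34], H_parent = 0.9593
H_left = 0.7642 (n=36), H_right = 0.8997 (n=19)
H_children = (36/55)·0.7642 + (19/55)·0.8997 = 0.811
IG = 0.9593 - 0.811 = 0.1483

0.1483


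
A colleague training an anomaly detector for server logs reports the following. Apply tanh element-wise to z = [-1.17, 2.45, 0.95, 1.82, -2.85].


tanh(-1.17) = -0.8243
tanh(2.45) = 0.9852
tanh(0.95) = 0.7398
tanh(1.82) = 0.9488
tanh(-2.85) = -0.9933
result = [-0.8243, 0.9852, 0.7398, 0.9488, -0.9933]

[-0.8243, 0.9852, 0.7398, 0.9488, -0.9933]


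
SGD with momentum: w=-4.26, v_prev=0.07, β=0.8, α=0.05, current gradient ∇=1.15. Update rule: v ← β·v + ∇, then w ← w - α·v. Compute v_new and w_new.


v_new = 0.8·0.07 + 1.15 = 0.056 + 1.15 = 1.206
w_new = -4.26 - 0.05·1.206 = -4.26 - 0.0603 = -4.3203

v_new=1.206, w_new=-4.3203


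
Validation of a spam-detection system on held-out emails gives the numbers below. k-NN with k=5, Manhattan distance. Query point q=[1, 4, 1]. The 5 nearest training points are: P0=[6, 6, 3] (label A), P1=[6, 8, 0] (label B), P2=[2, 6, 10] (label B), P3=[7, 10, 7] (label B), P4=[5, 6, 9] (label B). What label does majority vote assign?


d(q,P0) = 9  (label A)
d(q,P1) = 10  (label B)
d(q,P2) = 12  (label B)
d(q,P3) = 18  (label B)
d(q,P4) = 14  (label B)
Votes: A=1, B=4
Majority → B

B


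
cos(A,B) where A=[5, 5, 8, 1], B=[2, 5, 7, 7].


A·B = 5·2 + 5·5 + 8·7 + 1·7 = 98
‖A‖ = √115 = 10.7238, ‖B‖ = √127 = 11.2694
cos = 98/(√115·√127) = 98/√14605 = 0.8109

0.8109


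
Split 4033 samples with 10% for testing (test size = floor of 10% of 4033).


Test = ⌊4033·10/100⌋ = 403
Train = 4033 - 403 = 3630

Train: 3630, Test: 403


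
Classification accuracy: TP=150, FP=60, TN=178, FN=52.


Accuracy = (TP+TN)/(TP+TN+FP+FN)
= (150+178)/(440)
= 328/440 = 74.55%

74.55%


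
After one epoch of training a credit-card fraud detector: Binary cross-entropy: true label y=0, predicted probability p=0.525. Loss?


BCE = -[y·ln(p) + (1-y)·ln(1-p)]
= -0 - 1·ln(1-0.525)
= -ln(0.475) = 0.7444

0.7444


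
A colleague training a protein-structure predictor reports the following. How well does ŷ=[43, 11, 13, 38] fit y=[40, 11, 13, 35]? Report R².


ȳ = 24.75
SS_res = Σ(y-ŷ)² = 18
SS_tot = Σ(y-ȳ)² = 664.75
R² = 1 - SS_res/SS_tot = 1 - 0.0271 = 0.9729

0.9729


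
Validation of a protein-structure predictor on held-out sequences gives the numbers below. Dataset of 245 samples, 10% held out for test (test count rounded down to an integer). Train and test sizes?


Test = ⌊245·10/100⌋ = 24
Train = 245 - 24 = 221

Train: 221, Test: 24


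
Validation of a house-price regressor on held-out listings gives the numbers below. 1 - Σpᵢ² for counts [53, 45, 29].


Probabilities: [53/127, 45/127, 29/127] ≈ [0.4173, 0.3543, 0.2283]
Σpᵢ² = (2809 + 2025 + 841)/127² = 5675/16129
Gini = 1 - Σpᵢ² = 1 - 5675/16129 = 0.6481

0.6481


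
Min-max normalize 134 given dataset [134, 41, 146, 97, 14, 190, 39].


min=14, max=190
(134-14)/(190-14) = 120/176 = 0.6818

0.6818


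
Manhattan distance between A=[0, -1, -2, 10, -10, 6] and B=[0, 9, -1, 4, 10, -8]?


d = |0-0| + |-1-9| + |-2+ 1| + |10-4| + |-10-10| + |6+ 8|
  = 0 + 10 + 1 + 6 + 20 + 14
  = 51

51


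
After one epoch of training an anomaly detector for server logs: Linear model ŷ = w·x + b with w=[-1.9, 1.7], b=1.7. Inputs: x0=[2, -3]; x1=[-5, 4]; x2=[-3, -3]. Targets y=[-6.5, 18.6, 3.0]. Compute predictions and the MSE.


ŷ0 = (-1.9)·(2) + (1.7)·(-3) + 1.7 = -7.2
ŷ1 = (-1.9)·(-5) + (1.7)·(4) + 1.7 = 18.0
ŷ2 = (-1.9)·(-3) + (1.7)·(-3) + 1.7 = 2.3
errors² = [0.49, 0.36, 0.49]
MSE = 1.3400/3 = 0.4467

0.4467


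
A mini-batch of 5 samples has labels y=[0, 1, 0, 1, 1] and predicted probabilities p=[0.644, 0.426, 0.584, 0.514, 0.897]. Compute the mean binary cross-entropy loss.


L[0] = -ln(1-0.644) = -ln(0.356) = 1.0328
L[1] = -ln(0.426) = 0.8533
L[2] = -ln(1-0.584) = -ln(0.416) = 0.8771
L[3] = -ln(0.514) = 0.6655
L[4] = -ln(0.897) = 0.1087
mean = (1.0328 + 0.8533 + 0.8771 + 0.6655 + 0.1087)/5 = 0.7075

0.7075


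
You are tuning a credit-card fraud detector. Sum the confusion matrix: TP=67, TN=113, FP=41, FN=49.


Total = TP + TN + FP + FN
= 67 + 113 + 41 + 49
= 270
(Predicted positive: 108, predicted negative: 162)

270


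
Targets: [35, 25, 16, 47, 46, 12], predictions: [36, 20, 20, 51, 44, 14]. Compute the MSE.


Squared errors: (35-36)²=1, (25-20)²=25, (16-20)²=16, (47-51)²=16, (46-44)²=4, (12-14)²=4
Sum = 66
MSE = 66/6 = 11

11


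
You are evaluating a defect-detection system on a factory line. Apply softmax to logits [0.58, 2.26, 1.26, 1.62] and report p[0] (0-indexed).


Exponentials: e^0.58=1.786, e^2.26=9.5831, e^1.26=3.5254, e^1.62=5.0531
Sum = 19.9476
Softmax = [0.0895, 0.4804, 0.1767, 0.2533]
p[0] = 1.786/19.9476 = 0.0895

0.0895


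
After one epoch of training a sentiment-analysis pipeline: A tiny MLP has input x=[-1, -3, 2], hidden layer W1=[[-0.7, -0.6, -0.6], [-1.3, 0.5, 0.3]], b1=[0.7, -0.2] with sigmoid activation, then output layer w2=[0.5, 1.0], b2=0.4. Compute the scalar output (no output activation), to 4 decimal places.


z1[0] = (-0.7)·(-1) + (-0.6)·(-3) + (-0.6)·(2) + 0.7 = 2.0
z1[1] = (-1.3)·(-1) + (0.5)·(-3) + (0.3)·(2) - 0.2 = 0.2
h = sigmoid(z1) = [0.8808, 0.5498]
output = (0.5)·(0.8808) + (1.0)·(0.5498) + 0.4 = 1.3902

1.3902


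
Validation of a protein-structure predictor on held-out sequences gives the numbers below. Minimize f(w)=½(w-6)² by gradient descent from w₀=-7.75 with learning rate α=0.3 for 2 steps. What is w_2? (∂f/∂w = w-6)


step 1: grad = -7.75-6 = -13.75; w = -7.75 - 0.3·(-13.75) = -3.625
step 2: grad = -3.625-6 = -9.625; w = -3.625 - 0.3·(-9.625) = -0.7375

-0.7375


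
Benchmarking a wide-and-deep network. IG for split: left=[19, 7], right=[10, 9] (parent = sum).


Parent = [29, 16], H_parent = 0.9389
H_left = 0.8404 (n=26), H_right = 0.998 (n=19)
H_children = (26/45)·0.8404 + (19/45)·0.998 = 0.9069
IG = 0.9389 - 0.9069 = 0.032

0.032


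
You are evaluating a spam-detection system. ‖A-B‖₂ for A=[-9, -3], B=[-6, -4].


d = √((-9+ 6)² + (-3+ 4)²)
  = √(9 + 1)
  = √10 = 3.1623

3.1623


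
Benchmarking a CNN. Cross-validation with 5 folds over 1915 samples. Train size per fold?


Fold size = 1915/5 = 383
Training per fold = 1915 - 383 = 1532

1532


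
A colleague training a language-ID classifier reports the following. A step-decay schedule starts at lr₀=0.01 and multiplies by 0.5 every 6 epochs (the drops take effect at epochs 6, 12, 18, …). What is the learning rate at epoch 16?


n_drops = ⌊16/6⌋ = 2
lr = 0.01·0.5^2 = 0.01·0.25 = 0.0025

0.0025


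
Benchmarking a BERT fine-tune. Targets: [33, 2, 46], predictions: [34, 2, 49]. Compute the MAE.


Absolute errors: |33-34|=1, |2-2|=0, |46-49|=3
Sum = 4
MAE = 4/3 = 4/3

4/3


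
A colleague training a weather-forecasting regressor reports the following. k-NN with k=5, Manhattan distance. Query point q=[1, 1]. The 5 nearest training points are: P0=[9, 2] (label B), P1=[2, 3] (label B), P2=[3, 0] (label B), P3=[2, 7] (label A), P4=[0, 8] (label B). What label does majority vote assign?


d(q,P0) = 9  (label B)
d(q,P1) = 3  (label B)
d(q,P2) = 3  (label B)
d(q,P3) = 7  (label A)
d(q,P4) = 8  (label B)
Votes: A=1, B=4
Majority → B

B
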